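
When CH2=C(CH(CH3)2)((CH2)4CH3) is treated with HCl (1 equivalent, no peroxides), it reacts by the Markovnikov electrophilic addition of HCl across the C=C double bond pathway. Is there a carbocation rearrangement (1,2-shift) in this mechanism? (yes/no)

no

The first-formed carbocation is tertiary.
No single 1,2-shift to an adjacent carbon would produce a more-substituted cation than the one already present, so no rearrangement occurs.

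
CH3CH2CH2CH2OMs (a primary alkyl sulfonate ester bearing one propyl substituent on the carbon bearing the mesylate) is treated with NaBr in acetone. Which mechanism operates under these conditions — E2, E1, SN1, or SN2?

SN2

Conditions: a primary substrate with a strong nucleophile in the polar aprotic solvent acetone.
These conditions are the textbook signature of the SN2 pathway.
An unhindered substrate with a strong nucleophile in a polar aprotic solvent favours one-step backside displacement.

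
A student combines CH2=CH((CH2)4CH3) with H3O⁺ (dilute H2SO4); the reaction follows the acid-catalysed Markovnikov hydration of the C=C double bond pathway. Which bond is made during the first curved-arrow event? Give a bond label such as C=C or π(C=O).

Step 1: The π electrons of the C=C bond attack a proton of H3O⁺; Markovnikov addition places the new C–H on the less-substituted alkene carbon, so the positive charge ends up on the more-substituted carbon — a secondary carbocation. H2O is released.
The bond formed in this step is the C–H bond.

C–H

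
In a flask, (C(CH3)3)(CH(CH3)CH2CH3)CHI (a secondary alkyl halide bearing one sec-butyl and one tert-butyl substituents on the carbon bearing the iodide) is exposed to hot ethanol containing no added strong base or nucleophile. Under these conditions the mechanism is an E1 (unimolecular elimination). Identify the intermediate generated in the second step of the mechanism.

tertiary carbocation

Step 1: Ionisation: the C–I σ-bond cleaves heterolytically; both bonding electrons depart with I⁻, leaving a secondary carbocation at the α-carbon.
Step 2: Carbocation rearrangement: a 1,2-hydride shift from the adjacent sec-butyl carbon converts the initially-formed secondary cation into the more stable tertiary cation.
After step 2 the species present is a tertiary carbocation.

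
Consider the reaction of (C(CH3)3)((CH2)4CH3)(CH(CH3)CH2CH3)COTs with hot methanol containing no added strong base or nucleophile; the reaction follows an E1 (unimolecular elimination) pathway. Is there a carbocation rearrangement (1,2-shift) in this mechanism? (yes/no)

no

The first-formed carbocation is tertiary.
No single 1,2-shift to an adjacent carbon would produce a more-substituted cation than the one already present, so no rearrangement occurs.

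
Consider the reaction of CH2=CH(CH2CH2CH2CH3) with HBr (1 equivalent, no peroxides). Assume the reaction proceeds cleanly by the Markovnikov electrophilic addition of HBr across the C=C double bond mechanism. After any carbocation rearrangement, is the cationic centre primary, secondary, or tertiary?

secondary

Step 1: The π electrons of the C=C bond attack a proton of HBr; Markovnikov addition places the new C–H on the less-substituted alkene carbon, so the positive charge ends up on the more-substituted carbon — a secondary carbocation. The H–Br bond breaks heterolytically, releasing Br⁻.
No single 1,2-shift to an adjacent carbon would give a more-substituted cation, so no rearrangement occurs.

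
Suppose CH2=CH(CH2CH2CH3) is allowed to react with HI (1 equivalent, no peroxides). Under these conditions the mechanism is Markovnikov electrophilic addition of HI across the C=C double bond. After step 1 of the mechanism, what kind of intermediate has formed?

secondary carbocation

Step 1: The π electrons of the C=C bond attack a proton of HI; Markovnikov addition places the new C–H on the less-substituted alkene carbon, so the positive charge ends up on the more-substituted carbon — a secondary carbocation. The H–I bond breaks heterolytically, releasing I⁻.
After step 1 the species present is a secondary carbocation.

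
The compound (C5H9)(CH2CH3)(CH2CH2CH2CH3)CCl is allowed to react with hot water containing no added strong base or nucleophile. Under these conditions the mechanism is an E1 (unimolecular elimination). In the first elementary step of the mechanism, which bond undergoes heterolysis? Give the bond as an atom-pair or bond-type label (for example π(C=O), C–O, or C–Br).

C–Cl

Step 1: Rate-determining heterolysis of the C–Cl bond gives Cl⁻ and a tertiary carbocation.
The bond broken in this step is the C–Cl bond.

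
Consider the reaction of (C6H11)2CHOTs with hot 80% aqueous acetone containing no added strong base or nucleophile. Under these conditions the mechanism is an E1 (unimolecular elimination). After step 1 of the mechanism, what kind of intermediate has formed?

secondary carbocation

Step 1: The C–O bond breaks with both electrons going to the tosylate; TsO⁻ leaves and a secondary carbocation remains.
After step 1 the species present is a secondary carbocation.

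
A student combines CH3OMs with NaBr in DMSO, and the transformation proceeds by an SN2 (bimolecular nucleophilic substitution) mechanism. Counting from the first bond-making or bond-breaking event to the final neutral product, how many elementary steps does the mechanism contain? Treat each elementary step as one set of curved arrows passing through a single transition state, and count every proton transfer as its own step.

1

Step 1: Br⁻ attacks the back face of the α-carbon while MsO⁻ departs with the C–O bonding pair — a single concerted displacement through a pentacoordinate transition state.
Total: 1 elementary step.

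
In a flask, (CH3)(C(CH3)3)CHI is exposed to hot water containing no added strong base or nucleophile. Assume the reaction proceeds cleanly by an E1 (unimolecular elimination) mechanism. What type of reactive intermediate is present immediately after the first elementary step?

Step 1: The C–I bond breaks with both electrons going to the iodide; I⁻ leaves and a secondary carbocation remains.
After step 1 the species present is a secondary carbocation.

secondary carbocation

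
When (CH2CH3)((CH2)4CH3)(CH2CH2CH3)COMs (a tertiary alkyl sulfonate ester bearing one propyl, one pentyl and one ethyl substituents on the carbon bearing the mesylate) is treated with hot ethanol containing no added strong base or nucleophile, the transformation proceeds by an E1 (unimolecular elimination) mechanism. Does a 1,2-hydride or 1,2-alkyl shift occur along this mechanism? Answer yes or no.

no

The first-formed carbocation is tertiary.
No single 1,2-shift to an adjacent carbon would produce a more-substituted cation than the one already present, so no rearrangement occurs.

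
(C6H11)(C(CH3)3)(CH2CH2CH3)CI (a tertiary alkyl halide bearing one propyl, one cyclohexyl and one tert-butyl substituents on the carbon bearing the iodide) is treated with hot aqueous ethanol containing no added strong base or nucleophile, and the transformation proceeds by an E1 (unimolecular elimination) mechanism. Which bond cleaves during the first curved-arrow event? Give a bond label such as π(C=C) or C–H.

C–I

Step 1: Unassisted departure of I⁻ (taking the C–I bonding pair) generates a tertiary carbocation.
The bond broken in this step is the C–I bond.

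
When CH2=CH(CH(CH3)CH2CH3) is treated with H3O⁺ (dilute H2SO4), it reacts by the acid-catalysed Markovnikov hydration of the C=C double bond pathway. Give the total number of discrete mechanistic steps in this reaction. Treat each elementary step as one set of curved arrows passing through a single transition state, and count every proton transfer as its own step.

4

Step 1: The π electrons of the C=C bond attack a proton of H3O⁺; Markovnikov addition places the new C–H on the less-substituted alkene carbon, so the positive charge ends up on the more-substituted carbon — a secondary carbocation. H2O is released.
Step 2: Carbocation rearrangement: a 1,2-hydride shift from the adjacent sec-butyl carbon converts the initially-formed secondary cation into the more stable tertiary cation.
Step 3: A lone pair on the oxygen of H2O attacks the carbocation, forming a C–O bond and an oxonium ion (a protonated alcohol).
Step 4: Proton transfer from the O–H of the oxonium ion to H2O completes the catalytic cycle and yields the alcohol.
Total: 4 elementary steps.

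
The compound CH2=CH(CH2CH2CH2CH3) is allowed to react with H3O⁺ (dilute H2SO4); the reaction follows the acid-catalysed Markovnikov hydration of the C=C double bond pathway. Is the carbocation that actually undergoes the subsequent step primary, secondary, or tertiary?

secondary

Step 1: The π electrons of the C=C bond attack a proton of H3O⁺; Markovnikov addition places the new C–H on the less-substituted alkene carbon, so the positive charge ends up on the more-substituted carbon — a secondary carbocation. H2O is released.
No single 1,2-shift to an adjacent carbon would give a more-substituted cation, so no rearrangement occurs.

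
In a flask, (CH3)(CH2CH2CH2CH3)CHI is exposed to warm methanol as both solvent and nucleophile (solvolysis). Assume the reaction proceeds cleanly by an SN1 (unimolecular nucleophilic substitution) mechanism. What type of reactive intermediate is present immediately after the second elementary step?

oxonium ion

Step 1: The C–I bond breaks with both electrons going to the iodide; I⁻ leaves and a secondary carbocation remains.
Step 2: A lone pair on the oxygen of CH3OH attacks the carbocation, forming a new C–O σ-bond and an oxonium ion.
After step 2 the species present is an oxonium ion.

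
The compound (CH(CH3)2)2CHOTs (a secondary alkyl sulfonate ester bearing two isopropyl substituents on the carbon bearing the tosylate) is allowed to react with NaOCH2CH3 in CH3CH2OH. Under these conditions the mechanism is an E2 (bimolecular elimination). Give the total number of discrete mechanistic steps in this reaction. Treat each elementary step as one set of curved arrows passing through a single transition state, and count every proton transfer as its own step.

1

Step 1: In one step, CH3CH2O⁻ pulls off a β-proton, the C–O bond cleaves, and a C=C double bond forms between the α- and β-carbons (E2, anti elimination).
Total: 1 elementary step.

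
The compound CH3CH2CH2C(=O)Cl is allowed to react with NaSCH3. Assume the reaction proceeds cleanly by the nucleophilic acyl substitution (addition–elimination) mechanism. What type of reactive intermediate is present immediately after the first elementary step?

tetrahedral intermediate

Step 1: Nucleophilic addition of CH3S⁻ to the acyl carbon breaks the π(C=O) bond and yields a tetrahedral, anionic intermediate.
After step 1 the species present is a tetrahedral intermediate.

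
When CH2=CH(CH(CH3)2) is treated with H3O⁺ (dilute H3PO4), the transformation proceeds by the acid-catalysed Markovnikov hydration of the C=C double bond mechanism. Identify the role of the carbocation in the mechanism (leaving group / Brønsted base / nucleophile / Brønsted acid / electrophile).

Step 3: Water acts as the nucleophile: an oxygen lone pair bonds to the cationic carbon, giving an oxonium-ion intermediate.
The carbocation accepts an electron pair into an empty or π* orbital — it is the electrophile.

electrophile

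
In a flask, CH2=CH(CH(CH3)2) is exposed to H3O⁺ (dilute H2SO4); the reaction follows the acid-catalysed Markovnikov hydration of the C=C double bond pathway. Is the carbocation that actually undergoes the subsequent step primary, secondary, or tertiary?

tertiary

Step 1: The π electrons of the C=C bond attack a proton of H3O⁺; Markovnikov addition places the new C–H on the less-substituted alkene carbon, so the positive charge ends up on the more-substituted carbon — a secondary carbocation. H2O is released.
Step 2: A hydride (H with its bonding pair) migrates from the adjacent isopropyl carbon to the cationic centre — a 1,2-hydride shift — upgrading the secondary cation to a tertiary one.
The cation rearranges from secondary to tertiary via a 1,2-hydride shift from the adjacent isopropyl carbon; the tertiary cation is what reacts next.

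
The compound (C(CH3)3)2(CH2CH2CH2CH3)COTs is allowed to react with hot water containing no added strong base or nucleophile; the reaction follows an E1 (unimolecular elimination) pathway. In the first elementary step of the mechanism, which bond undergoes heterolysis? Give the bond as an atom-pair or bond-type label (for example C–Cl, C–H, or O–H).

Step 1: Unassisted departure of TsO⁻ (taking the C–O bonding pair) generates a tertiary carbocation.
The bond broken in this step is the C–O bond.

C–O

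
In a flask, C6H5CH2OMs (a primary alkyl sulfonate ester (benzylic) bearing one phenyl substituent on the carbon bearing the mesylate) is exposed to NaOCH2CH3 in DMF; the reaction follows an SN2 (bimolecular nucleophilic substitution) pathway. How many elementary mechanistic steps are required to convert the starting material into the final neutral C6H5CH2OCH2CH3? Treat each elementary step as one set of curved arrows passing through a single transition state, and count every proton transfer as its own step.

1

Step 1: CH3CH2O⁻ attacks the back face of the α-carbon while MsO⁻ departs with the C–O bonding pair — a single concerted displacement through a pentacoordinate transition state.
Total: 1 elementary step.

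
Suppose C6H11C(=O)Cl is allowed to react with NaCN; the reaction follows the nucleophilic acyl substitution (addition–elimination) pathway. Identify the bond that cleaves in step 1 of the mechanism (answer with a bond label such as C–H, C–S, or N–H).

π(C=O)

Step 1: Nucleophilic addition of CN⁻ to the acyl carbon breaks the π(C=O) bond and yields a tetrahedral, anionic intermediate.
The bond broken in this step is the π(C=O) bond.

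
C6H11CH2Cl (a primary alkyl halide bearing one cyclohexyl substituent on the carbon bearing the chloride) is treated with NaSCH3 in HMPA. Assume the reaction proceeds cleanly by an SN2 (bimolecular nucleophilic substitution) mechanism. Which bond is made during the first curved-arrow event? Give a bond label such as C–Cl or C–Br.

C–S

Step 1: The methanethiolate nucleophile donates a lone pair from S to the α-carbon in a backside attack; simultaneously the C–Cl σ-bond breaks and both of its electrons leave with Cl⁻. One concerted step with inversion of configuration.
The bond formed in this step is the C–S bond.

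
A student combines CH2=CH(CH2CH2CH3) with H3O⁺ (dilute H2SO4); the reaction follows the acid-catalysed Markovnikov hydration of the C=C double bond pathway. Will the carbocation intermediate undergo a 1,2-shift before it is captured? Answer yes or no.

The first-formed carbocation is secondary.
No single 1,2-shift to an adjacent carbon would produce a more-substituted cation than the one already present, so no rearrangement occurs.

no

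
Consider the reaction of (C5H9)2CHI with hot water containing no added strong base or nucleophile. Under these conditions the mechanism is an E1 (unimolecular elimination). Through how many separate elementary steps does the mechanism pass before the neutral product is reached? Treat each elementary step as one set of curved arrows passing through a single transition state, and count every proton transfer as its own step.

Step 1: Ionisation: the C–I σ-bond cleaves heterolytically; both bonding electrons depart with I⁻, leaving a secondary carbocation at the α-carbon.
Step 2: Carbocation rearrangement: a 1,2-hydride shift from the adjacent cyclopentyl carbon converts the initially-formed secondary cation into the more stable tertiary cation.
Step 3: A weak base (a water molecule from the solvent) removes a proton from a carbon adjacent to the cationic centre; the electrons of that C–H bond become the new π(C=C) bond, giving the alkene.
Total: 3 elementary steps.

3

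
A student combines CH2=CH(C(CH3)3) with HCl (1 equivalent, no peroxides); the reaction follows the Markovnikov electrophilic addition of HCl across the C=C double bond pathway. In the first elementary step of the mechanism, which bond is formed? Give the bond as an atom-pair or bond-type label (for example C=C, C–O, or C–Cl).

Step 1: Protonation of the alkene by HCl: the π bond acts as the nucleophile and picks up H⁺, giving the more stable (Markovnikov) secondary carbocation. The H–Cl bond breaks heterolytically, releasing Cl⁻.
The bond formed in this step is the C–H bond.

C–H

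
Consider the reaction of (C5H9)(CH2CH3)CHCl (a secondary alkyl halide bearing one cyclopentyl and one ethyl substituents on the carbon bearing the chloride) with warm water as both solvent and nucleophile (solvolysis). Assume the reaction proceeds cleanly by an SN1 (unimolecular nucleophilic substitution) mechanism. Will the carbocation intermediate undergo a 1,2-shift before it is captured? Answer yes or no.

yes

The first-formed carbocation is secondary.
The adjacent cyclopentyl carbon already bears 2 other carbon substituents and has a hydrogen to migrate; after a 1,2-hydride shift from that carbon the positive charge sits on a tertiary centre.
Tertiary is more stable than secondary, so the shift occurs.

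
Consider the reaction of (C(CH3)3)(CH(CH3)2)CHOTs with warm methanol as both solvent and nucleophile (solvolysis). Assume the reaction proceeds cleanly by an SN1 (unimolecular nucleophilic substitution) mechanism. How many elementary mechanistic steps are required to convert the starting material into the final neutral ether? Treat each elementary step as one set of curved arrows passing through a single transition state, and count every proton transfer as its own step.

4

Step 1: Unassisted departure of TsO⁻ (taking the C–O bonding pair) generates a secondary carbocation.
Step 2: A 1,2-hydride shift from the adjacent isopropyl carbon moves the positive charge from the secondary centre to an adjacent carbon, generating a more stable tertiary carbocation.
Step 3: CH3OH donates an oxygen lone pair into the empty p orbital of the cation, giving a protonated ether (an oxonium ion).
Step 4: A second solvent molecule removes the proton on oxygen, giving the neutral ether product.
Total: 4 elementary steps.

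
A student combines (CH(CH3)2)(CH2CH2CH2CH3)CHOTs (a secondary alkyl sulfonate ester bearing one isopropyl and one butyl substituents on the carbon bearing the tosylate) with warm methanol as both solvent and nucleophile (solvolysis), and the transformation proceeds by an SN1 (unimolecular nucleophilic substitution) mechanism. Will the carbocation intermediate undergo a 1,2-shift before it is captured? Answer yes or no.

yes

The first-formed carbocation is secondary.
The adjacent isopropyl carbon already bears 2 other carbon substituents and has a hydrogen to migrate; after a 1,2-hydride shift from that carbon the positive charge sits on a tertiary centre.
Tertiary is more stable than secondary, so the shift occurs.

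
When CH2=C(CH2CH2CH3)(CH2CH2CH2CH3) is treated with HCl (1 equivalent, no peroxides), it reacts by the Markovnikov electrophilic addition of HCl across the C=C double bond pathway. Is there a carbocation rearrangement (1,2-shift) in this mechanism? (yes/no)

no

The first-formed carbocation is tertiary.
No single 1,2-shift to an adjacent carbon would produce a more-substituted cation than the one already present, so no rearrangement occurs.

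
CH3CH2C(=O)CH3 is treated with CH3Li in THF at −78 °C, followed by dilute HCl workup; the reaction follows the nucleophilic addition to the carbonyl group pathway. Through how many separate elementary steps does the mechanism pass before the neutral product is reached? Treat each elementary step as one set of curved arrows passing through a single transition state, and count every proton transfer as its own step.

2

Step 1: Nucleophilic addition: the carbanion-like carbon of CH3Li adds to the carbonyl carbon, pushing the π(C=O) electron pair onto oxygen and giving a tetrahedral alkoxide.
Step 2: Protonation of the alkoxide by dilute HCl workup furnishes an alcohol.
Total: 2 elementary steps.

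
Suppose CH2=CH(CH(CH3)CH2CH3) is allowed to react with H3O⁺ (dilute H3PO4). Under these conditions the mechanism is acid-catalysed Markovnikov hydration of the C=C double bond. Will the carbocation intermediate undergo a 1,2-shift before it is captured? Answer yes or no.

yes

The first-formed carbocation is secondary.
The adjacent sec-butyl carbon already bears 2 other carbon substituents and has a hydrogen to migrate; after a 1,2-hydride shift from that carbon the positive charge sits on a tertiary centre.
Tertiary is more stable than secondary, so the shift occurs.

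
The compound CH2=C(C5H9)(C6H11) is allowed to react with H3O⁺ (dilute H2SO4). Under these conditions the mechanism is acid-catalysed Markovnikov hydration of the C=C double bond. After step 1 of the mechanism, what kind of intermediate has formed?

Step 1: Electrophilic addition begins with the π(C=C) electrons forming a bond to the proton of H3O⁺. Following Markovnikov's rule, the resulting cation is tertiary. H2O is released.
After step 1 the species present is a tertiary carbocation.

tertiary carbocation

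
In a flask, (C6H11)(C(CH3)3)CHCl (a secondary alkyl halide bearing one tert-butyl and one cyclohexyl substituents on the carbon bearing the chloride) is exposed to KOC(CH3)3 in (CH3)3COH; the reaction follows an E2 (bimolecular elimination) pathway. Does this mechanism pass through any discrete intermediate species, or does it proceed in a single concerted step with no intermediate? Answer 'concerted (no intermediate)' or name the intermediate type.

Concerted anti-periplanar elimination: (CH3)3CO⁻ abstracts a β-H while Cl⁻ leaves, and the C–H electrons become the new C=C π bond — all in a single transition state.
All bond changes occur in one transition state; no discrete intermediate is formed.

concerted (no intermediate)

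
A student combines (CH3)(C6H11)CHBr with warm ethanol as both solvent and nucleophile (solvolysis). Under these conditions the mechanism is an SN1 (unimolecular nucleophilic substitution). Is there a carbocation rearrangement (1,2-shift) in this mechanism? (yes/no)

yes

The first-formed carbocation is secondary.
The adjacent cyclohexyl carbon already bears 2 other carbon substituents and has a hydrogen to migrate; after a 1,2-hydride shift from that carbon the positive charge sits on a tertiary centre.
Tertiary is more stable than secondary, so the shift occurs.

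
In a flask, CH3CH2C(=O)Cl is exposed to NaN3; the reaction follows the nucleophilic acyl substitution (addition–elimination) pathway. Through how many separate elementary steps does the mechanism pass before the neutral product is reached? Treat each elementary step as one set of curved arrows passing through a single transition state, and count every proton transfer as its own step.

Step 1: N3⁻ adds to the carbonyl carbon; the C=O π electrons shift onto oxygen and a tetrahedral alkoxide intermediate forms.
Step 2: An oxygen lone pair re-forms the C=O π bond as the C–Cl σ-bond breaks; Cl⁻ is expelled.
Total: 2 elementary steps.

2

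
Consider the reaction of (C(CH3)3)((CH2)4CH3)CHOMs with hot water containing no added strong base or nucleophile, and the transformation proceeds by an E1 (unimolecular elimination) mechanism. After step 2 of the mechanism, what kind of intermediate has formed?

tertiary carbocation

Step 1: Rate-determining heterolysis of the C–O bond gives MsO⁻ and a secondary carbocation.
Step 2: Carbocation rearrangement: a 1,2-methyl shift from the adjacent tert-butyl carbon converts the initially-formed secondary cation into the more stable tertiary cation.
After step 2 the species present is a tertiary carbocation.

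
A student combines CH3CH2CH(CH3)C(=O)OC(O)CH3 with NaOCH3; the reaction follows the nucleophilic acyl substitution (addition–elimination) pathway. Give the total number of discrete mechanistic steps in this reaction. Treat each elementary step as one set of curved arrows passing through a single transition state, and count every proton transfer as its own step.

2

Step 1: A lone pair on the O of CH3O⁻ attacks the electrophilic acyl carbon; the π(C=O) electrons move onto oxygen, giving a tetrahedral intermediate.
Step 2: An oxygen lone pair re-forms the C=O π bond as the C–O σ-bond breaks; CH3CO2⁻ is expelled.
Total: 2 elementary steps.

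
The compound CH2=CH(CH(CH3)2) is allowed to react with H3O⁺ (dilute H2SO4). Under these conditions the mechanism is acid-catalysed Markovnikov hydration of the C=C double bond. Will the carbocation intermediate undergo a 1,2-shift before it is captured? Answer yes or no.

yes

The first-formed carbocation is secondary.
The adjacent isopropyl carbon already bears 2 other carbon substituents and has a hydrogen to migrate; after a 1,2-hydride shift from that carbon the positive charge sits on a tertiary centre.
Tertiary is more stable than secondary, so the shift occurs.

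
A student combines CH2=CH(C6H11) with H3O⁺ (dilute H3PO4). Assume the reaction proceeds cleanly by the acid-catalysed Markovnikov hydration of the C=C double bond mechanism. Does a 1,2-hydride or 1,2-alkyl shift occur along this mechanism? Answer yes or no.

yes

The first-formed carbocation is secondary.
The adjacent cyclohexyl carbon already bears 2 other carbon substituents and has a hydrogen to migrate; after a 1,2-hydride shift from that carbon the positive charge sits on a tertiary centre.
Tertiary is more stable than secondary, so the shift occurs.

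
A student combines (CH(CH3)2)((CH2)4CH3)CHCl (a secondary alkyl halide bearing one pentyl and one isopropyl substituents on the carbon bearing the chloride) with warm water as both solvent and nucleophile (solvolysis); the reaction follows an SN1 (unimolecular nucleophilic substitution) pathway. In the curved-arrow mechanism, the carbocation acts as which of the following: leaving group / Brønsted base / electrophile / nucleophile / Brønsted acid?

electrophile

Step 3: Nucleophilic capture: the oxygen of H2O bonds to the cationic carbon, producing an oxonium-ion intermediate.
The carbocation accepts an electron pair into an empty or π* orbital — it is the electrophile.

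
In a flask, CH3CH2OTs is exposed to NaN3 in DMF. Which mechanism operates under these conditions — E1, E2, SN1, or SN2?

Conditions: a primary substrate with a strong nucleophile in the polar aprotic solvent DMF.
These conditions are the textbook signature of the SN2 pathway.
An unhindered substrate with a strong nucleophile in a polar aprotic solvent favours one-step backside displacement.

SN2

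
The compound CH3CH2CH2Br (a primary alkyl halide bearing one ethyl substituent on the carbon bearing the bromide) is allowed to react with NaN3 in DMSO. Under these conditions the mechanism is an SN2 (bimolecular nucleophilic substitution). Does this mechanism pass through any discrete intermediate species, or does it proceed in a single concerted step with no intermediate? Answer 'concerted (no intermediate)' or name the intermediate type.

concerted (no intermediate)

Backside attack by N3⁻ on the carbon bearing the bromide: the new C–N bond forms as the C–Br bond breaks, with Walden inversion at carbon.
All bond changes occur in one transition state; no discrete intermediate is formed.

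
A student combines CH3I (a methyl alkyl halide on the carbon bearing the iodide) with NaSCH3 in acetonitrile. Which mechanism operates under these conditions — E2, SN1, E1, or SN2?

Conditions: a methyl substrate with a strong nucleophile in the polar aprotic solvent acetonitrile.
These conditions are the textbook signature of the SN2 pathway.
An unhindered substrate with a strong nucleophile in a polar aprotic solvent favours one-step backside displacement.

SN2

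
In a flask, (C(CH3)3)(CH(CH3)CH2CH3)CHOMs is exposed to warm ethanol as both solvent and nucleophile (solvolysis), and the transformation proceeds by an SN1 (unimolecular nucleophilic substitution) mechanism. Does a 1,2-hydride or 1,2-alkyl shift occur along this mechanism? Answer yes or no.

The first-formed carbocation is secondary.
The adjacent sec-butyl carbon already bears 2 other carbon substituents and has a hydrogen to migrate; after a 1,2-hydride shift from that carbon the positive charge sits on a tertiary centre.
Tertiary is more stable than secondary, so the shift occurs.

yes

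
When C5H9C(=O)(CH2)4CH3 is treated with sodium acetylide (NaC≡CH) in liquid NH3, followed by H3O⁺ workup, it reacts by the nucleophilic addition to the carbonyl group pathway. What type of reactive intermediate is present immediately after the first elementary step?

tetrahedral alkoxide intermediate

Step 1: HC≡C⁻ attacks the sp² carbonyl carbon; the C=O π bond breaks and the electrons end up as a lone pair on the alkoxide oxygen of the tetrahedral intermediate.
After step 1 the species present is a tetrahedral alkoxide intermediate.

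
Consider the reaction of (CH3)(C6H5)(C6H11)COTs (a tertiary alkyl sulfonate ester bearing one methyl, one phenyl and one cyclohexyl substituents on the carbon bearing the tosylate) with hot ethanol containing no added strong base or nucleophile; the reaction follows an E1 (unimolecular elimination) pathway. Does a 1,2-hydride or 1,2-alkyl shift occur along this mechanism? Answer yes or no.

The first-formed carbocation is tertiary.
No single 1,2-shift to an adjacent carbon would produce a more-substituted cation than the one already present, so no rearrangement occurs.

no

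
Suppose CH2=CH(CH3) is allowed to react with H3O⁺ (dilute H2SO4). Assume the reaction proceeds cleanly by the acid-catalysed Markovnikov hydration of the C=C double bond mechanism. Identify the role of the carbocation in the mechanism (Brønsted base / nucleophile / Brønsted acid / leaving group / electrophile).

electrophile

Step 2: Nucleophilic capture of the cation by H2O produces the protonated alcohol (an oxonium ion).
The carbocation accepts an electron pair into an empty or π* orbital — it is the electrophile.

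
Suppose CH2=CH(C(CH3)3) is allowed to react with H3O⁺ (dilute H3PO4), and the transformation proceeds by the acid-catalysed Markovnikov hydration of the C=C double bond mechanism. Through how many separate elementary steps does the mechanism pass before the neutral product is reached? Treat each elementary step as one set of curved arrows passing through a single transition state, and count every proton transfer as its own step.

4

Step 1: Protonation of the alkene by H3O⁺: the π bond acts as the nucleophile and picks up H⁺, giving the more stable (Markovnikov) secondary carbocation. H2O is released.
Step 2: A methyl group with its bonding pair migrates from the adjacent tert-butyl carbon to the cationic centre — a 1,2-methyl shift — upgrading the secondary cation to a tertiary one.
Step 3: Water acts as the nucleophile: an oxygen lone pair bonds to the cationic carbon, giving an oxonium-ion intermediate.
Step 4: H2O removes a proton from the oxonium oxygen, regenerating H3O⁺ and giving the neutral alcohol.
Total: 4 elementary steps.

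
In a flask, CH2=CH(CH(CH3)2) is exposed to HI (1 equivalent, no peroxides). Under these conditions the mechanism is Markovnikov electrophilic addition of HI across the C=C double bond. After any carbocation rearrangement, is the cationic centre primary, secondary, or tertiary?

tertiary

Step 1: The π electrons of the C=C bond attack a proton of HI; Markovnikov addition places the new C–H on the less-substituted alkene carbon, so the positive charge ends up on the more-substituted carbon — a secondary carbocation. The H–I bond breaks heterolytically, releasing I⁻.
Step 2: A hydride (H with its bonding pair) migrates from the adjacent isopropyl carbon to the cationic centre — a 1,2-hydride shift — upgrading the secondary cation to a tertiary one.
The cation rearranges from secondary to tertiary via a 1,2-hydride shift from the adjacent isopropyl carbon; the tertiary cation is what reacts next.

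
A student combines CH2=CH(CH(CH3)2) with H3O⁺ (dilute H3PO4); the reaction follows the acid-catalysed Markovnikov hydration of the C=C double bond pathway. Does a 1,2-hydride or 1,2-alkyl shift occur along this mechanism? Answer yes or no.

yes

The first-formed carbocation is secondary.
The adjacent isopropyl carbon already bears 2 other carbon substituents and has a hydrogen to migrate; after a 1,2-hydride shift from that carbon the positive charge sits on a tertiary centre.
Tertiary is more stable than secondary, so the shift occurs.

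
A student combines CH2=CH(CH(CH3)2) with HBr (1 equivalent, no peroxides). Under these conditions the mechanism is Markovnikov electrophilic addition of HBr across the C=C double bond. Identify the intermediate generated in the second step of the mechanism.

tertiary carbocation

Step 1: Electrophilic addition begins with the π(C=C) electrons forming a bond to the proton of HBr. Following Markovnikov's rule, the resulting cation is secondary. The H–Br bond breaks heterolytically, releasing Br⁻.
Step 2: Carbocation rearrangement: a 1,2-hydride shift from the adjacent isopropyl carbon converts the initially-formed secondary cation into the more stable tertiary cation.
After step 2 the species present is a tertiary carbocation.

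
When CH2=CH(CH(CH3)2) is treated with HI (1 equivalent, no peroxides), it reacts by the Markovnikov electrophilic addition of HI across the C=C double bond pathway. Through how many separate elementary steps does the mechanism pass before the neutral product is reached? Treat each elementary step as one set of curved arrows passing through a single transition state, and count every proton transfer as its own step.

Step 1: The π electrons of the C=C bond attack a proton of HI; Markovnikov addition places the new C–H on the less-substituted alkene carbon, so the positive charge ends up on the more-substituted carbon — a secondary carbocation. The H–I bond breaks heterolytically, releasing I⁻.
Step 2: Carbocation rearrangement: a 1,2-hydride shift from the adjacent isopropyl carbon converts the initially-formed secondary cation into the more stable tertiary cation.
Step 3: The I⁻ anion donates a lone pair to the carbocation, forming the new C–I σ-bond and giving the neutral alkyl halide.
Total: 3 elementary steps.

3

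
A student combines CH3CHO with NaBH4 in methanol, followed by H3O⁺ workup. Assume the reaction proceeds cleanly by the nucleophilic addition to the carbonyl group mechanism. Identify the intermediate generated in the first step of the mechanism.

Step 1: A lone pair / filled orbital on H⁻ (delivered from BH4⁻) attacks the electrophilic carbonyl carbon; the π(C=O) electrons shift onto oxygen, producing a tetrahedral alkoxide intermediate.
After step 1 the species present is a tetrahedral alkoxide intermediate.

tetrahedral alkoxide intermediate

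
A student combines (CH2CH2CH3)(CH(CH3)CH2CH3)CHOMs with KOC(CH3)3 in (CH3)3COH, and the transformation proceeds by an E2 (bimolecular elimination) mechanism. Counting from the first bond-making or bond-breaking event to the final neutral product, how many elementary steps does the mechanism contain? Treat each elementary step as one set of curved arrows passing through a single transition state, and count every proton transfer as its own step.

1

Step 1: Concerted anti-periplanar elimination: (CH3)3CO⁻ abstracts a β-H while MsO⁻ leaves, and the C–H electrons become the new C=C π bond — all in a single transition state.
Total: 1 elementary step.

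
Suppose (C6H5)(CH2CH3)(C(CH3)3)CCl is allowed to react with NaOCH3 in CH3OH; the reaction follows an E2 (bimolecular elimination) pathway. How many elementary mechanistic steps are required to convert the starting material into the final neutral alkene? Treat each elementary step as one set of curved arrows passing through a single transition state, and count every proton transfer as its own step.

Step 1: In one step, CH3O⁻ pulls off a β-proton, the C–Cl bond cleaves, and a C=C double bond forms between the α- and β-carbons (E2, anti elimination).
Total: 1 elementary step.

1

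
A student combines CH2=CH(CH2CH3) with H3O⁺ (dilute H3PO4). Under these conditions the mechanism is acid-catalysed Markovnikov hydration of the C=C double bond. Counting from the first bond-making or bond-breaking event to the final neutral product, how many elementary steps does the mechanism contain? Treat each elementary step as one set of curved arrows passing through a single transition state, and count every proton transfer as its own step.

3

Step 1: The π electrons of the C=C bond attack a proton of H3O⁺; Markovnikov addition places the new C–H on the less-substituted alkene carbon, so the positive charge ends up on the more-substituted carbon — a secondary carbocation. H2O is released.
(No 1,2-shift: no single shift to an adjacent carbon would give a more stable cation.)
Step 2: Nucleophilic capture of the cation by H2O produces the protonated alcohol (an oxonium ion).
Step 3: Proton transfer from the O–H of the oxonium ion to H2O completes the catalytic cycle and yields the alcohol.
Total: 3 elementary steps.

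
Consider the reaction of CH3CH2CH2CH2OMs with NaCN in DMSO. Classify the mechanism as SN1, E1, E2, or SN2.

Conditions: a primary substrate with a strong nucleophile in the polar aprotic solvent DMSO.
These conditions are the textbook signature of the SN2 pathway.
An unhindered substrate with a strong nucleophile in a polar aprotic solvent favours one-step backside displacement.

SN2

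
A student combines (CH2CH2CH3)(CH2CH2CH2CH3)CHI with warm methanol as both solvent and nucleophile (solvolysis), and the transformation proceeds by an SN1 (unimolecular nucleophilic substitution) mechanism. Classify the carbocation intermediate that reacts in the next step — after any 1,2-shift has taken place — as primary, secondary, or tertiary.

secondary

Step 1: Ionisation: the C–I σ-bond cleaves heterolytically; both bonding electrons depart with I⁻, leaving a secondary carbocation at the α-carbon.
No single 1,2-shift to an adjacent carbon would give a more-substituted cation, so no rearrangement occurs.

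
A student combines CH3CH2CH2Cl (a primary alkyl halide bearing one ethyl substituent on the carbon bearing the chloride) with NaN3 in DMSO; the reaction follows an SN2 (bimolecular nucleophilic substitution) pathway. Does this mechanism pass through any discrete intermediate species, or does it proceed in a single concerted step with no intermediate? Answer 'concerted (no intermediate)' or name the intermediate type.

The azide nucleophile donates a lone pair from N to the α-carbon in a backside attack; simultaneously the C–Cl σ-bond breaks and both of its electrons leave with Cl⁻. One concerted step with inversion of configuration.
All bond changes occur in one transition state; no discrete intermediate is formed.

concerted (no intermediate)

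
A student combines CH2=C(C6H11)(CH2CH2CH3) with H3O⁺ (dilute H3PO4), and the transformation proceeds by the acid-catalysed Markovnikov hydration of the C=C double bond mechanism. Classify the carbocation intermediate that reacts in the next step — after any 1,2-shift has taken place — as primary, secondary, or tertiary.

tertiary

Step 1: The π electrons of the C=C bond attack a proton of H3O⁺; Markovnikov addition places the new C–H on the less-substituted alkene carbon, so the positive charge ends up on the more-substituted carbon — a tertiary carbocation. H2O is released.
No single 1,2-shift to an adjacent carbon would give a more-substituted cation, so no rearrangement occurs.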